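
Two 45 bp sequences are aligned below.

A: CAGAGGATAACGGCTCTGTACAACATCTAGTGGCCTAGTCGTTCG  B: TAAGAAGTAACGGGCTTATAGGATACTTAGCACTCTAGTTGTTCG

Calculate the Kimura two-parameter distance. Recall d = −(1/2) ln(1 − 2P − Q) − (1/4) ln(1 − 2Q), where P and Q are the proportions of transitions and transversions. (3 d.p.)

Of 45 sites, 17 differences are transitions and 3 are transversions, so P = 17/45 ≈ 0.377778 and Q = 3/45 ≈ 0.066667.
Under the Kimura two-parameter model, d = −½ ln(1 − 2P − Q) − ¼ ln(1 − 2Q).
1 − 2P − Q = 0.177777, giving −½ ln(0.177777) = 0.863613.
1 − 2Q = 0.866666, giving −¼ ln(0.866666) = 0.035775.
d = 0.863613 + 0.035775 = 0.899388.

0.899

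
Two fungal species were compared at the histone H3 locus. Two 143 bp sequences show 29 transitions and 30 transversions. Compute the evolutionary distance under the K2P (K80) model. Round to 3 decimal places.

0.614

P = 29/143 ≈ 0.202797 and Q = 30/143 ≈ 0.20979.
Under the Kimura two-parameter model, d = −½ ln(1 − 2P − Q) − ¼ ln(1 − 2Q).
1 − 2P − Q = 0.384616, giving −½ ln(0.384616) = 0.477755.
1 − 2Q = 0.58042, giving −¼ ln(0.58042) = 0.136001.
d = 0.477755 + 0.136001 = 0.613756.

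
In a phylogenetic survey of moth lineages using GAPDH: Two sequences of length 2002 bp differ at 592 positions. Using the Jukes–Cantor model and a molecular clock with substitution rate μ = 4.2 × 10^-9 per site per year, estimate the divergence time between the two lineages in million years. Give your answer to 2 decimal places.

44.76

p = 592/2002 ≈ 0.295704.
d = −(3/4) ln(1 − 4p/3) = −0.75 ln(1 − 0.394272) = −0.75 ln(0.605728)
  = −0.75 × (-0.501324) = 0.375993 substitutions/site.
Under a molecular clock d = 2μt, so t = d/(2μ) = 0.375993 / (2 × 4.2 × 10^-9) = 44.76 million years.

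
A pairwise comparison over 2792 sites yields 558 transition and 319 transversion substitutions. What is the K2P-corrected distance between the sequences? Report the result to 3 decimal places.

0.426

P = 558/2792 ≈ 0.199857 and Q = 319/2792 ≈ 0.114255.
Under the Kimura two-parameter model, d = −½ ln(1 − 2P − Q) − ¼ ln(1 − 2Q).
1 − 2P − Q = 0.486031, giving −½ ln(0.486031) = 0.360741.
1 − 2Q = 0.77149, giving −¼ ln(0.77149) = 0.064858.
d = 0.360741 + 0.064858 = 0.425599.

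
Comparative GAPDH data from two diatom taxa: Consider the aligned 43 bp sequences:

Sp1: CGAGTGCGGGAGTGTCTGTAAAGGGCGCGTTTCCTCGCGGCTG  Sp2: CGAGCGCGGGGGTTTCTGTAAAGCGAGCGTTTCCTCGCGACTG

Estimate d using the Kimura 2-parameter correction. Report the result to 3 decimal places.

Of 43 sites, 3 differences are transitions and 3 are transversions, so P = 3/43 ≈ 0.069767 and Q = 3/43 ≈ 0.069767.
Under the Kimura two-parameter model, d = −½ ln(1 − 2P − Q) − ¼ ln(1 − 2Q).
1 − 2P − Q = 0.790699, giving −½ ln(0.790699) = 0.117419.
1 − 2Q = 0.860466, giving −¼ ln(0.860466) = 0.037570.
d = 0.117419 + 0.037570 = 0.154989.

0.155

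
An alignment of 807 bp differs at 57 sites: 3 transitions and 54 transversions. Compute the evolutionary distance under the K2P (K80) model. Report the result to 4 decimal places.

P = 3/807 ≈ 0.003717 and Q = 54/807 ≈ 0.066914.
Under the Kimura two-parameter model, d = −½ ln(1 − 2P − Q) − ¼ ln(1 − 2Q).
1 − 2P − Q = 0.925652, giving −½ ln(0.925652) = 0.038628.
1 − 2Q = 0.866172, giving −¼ ln(0.866172) = 0.035918.
d = 0.038628 + 0.035918 = 0.074546.

0.0745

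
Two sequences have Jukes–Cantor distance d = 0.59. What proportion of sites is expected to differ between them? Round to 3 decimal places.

0.408

p = (3/4)(1 − e^(−4d/3)) = 0.75 × (1 − e^(-0.786667)) = 0.75 × (1 − 0.455360) = 0.408480.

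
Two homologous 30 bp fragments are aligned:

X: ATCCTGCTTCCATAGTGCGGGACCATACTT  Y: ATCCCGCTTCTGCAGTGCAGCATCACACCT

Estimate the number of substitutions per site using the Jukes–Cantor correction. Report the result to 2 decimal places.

The sequences differ at 9 of 30 sites (5, 11, 12, 13, 19, 21, 23, 26, 29), so p = 9/30 = 0.3.
d = −(3/4) ln(1 − 4p/3) = −0.75 ln(1 − 0.4) = −0.75 ln(0.6)
  = −0.75 × (-0.510826) = 0.383120 substitutions/site.

0.38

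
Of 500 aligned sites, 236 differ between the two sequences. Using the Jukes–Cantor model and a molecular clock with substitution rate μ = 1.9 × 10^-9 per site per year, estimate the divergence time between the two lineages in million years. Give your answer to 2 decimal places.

p = 236/500 = 0.472.
d = −(3/4) ln(1 − 4p/3) = −0.75 ln(1 − 0.629333) = −0.75 ln(0.370667)
  = −0.75 × (-0.992451) = 0.744338 substitutions/site.
Under a molecular clock d = 2μt, so t = d/(2μ) = 0.744338 / (2 × 1.9 × 10^-9) = 195.88 million years.

195.88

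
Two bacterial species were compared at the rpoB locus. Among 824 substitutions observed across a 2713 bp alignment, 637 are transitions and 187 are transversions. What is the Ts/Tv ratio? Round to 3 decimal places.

R = 637/187 = 3.406417… ≈ 3.406 (to 3 d.p.).

3.406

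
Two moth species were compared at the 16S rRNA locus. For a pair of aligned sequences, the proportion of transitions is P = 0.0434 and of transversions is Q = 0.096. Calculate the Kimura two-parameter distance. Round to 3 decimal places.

Under the Kimura two-parameter model, d = −½ ln(1 − 2P − Q) − ¼ ln(1 − 2Q).
1 − 2P − Q = 0.8172, giving −½ ln(0.8172) = 0.100936.
1 − 2Q = 0.808, giving −¼ ln(0.808) = 0.053298.
d = 0.100936 + 0.053298 = 0.154234.

0.154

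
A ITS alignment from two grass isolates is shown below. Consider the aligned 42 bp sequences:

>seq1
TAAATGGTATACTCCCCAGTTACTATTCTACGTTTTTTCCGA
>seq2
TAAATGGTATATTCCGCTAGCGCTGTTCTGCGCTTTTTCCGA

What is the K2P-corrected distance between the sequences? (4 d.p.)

0.2979

Of 42 sites, 7 differences are transitions and 3 are transversions, so P = 7/42 ≈ 0.166667 and Q = 3/42 ≈ 0.071429.
Under the Kimura two-parameter model, d = −½ ln(1 − 2P − Q) − ¼ ln(1 − 2Q).
1 − 2P − Q = 0.595237, giving −½ ln(0.595237) = 0.259398.
1 − 2Q = 0.857142, giving −¼ ln(0.857142) = 0.038538.
d = 0.259398 + 0.038538 = 0.297936.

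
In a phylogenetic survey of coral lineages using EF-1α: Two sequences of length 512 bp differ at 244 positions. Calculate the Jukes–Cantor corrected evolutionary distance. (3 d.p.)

0.757

p = 244/512 ≈ 0.476563.
d = −(3/4) ln(1 − 4p/3) = −0.75 ln(1 − 0.635417) = −0.75 ln(0.364583)
  = −0.75 × (-1.009001) = 0.756751 substitutions/site.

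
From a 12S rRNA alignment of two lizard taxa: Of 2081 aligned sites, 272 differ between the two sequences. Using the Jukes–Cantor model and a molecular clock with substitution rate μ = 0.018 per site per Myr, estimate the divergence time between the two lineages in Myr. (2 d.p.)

3.99

p = 272/2081 ≈ 0.130706.
d = −(3/4) ln(1 − 4p/3) = −0.75 ln(1 − 0.174275) = −0.75 ln(0.825725)
  = −0.75 × (-0.191493) = 0.143620 substitutions/site.
Under a molecular clock d = 2μt, so t = d/(2μ) = 0.143620 / (2 × 0.018) = 3.99 Myr.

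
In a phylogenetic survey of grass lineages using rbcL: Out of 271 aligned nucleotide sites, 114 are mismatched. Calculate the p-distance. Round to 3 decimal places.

0.421

p = 114/271 = 0.420664… ≈ 0.421 (to 3 d.p.).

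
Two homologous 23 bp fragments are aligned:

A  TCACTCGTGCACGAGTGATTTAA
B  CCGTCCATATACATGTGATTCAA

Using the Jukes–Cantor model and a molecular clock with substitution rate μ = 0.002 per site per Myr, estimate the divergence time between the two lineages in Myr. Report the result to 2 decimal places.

162.53

The sequences differ at 10 of 23 sites (1, 3, 4, 5, 7, 9, 10, 13, 14, 21), so p = 10/23 ≈ 0.434783.
d = −(3/4) ln(1 − 4p/3) = −0.75 ln(1 − 0.579711) = −0.75 ln(0.420289)
  = −0.75 × (-0.866813) = 0.650110 substitutions/site.
Under a molecular clock d = 2μt, so t = d/(2μ) = 0.650110 / (2 × 0.002) = 162.53 Myr.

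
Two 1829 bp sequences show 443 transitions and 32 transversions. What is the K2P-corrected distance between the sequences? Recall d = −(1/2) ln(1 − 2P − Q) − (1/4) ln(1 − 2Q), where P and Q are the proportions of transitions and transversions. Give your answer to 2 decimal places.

P = 443/1829 ≈ 0.242209 and Q = 32/1829 ≈ 0.017496.
Under the Kimura two-parameter model, d = −½ ln(1 − 2P − Q) − ¼ ln(1 − 2Q).
1 − 2P − Q = 0.498086, giving −½ ln(0.498086) = 0.348491.
1 − 2Q = 0.965008, giving −¼ ln(0.965008) = 0.008905.
d = 0.348491 + 0.008905 = 0.357396.

0.36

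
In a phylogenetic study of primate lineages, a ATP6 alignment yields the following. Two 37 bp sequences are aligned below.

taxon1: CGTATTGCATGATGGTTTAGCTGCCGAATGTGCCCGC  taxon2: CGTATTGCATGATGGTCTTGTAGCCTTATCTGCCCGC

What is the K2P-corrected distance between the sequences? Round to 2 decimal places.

0.22

Of 37 sites, 2 differences are transitions and 5 are transversions, so P = 2/37 ≈ 0.054054 and Q = 5/37 ≈ 0.135135.
Under the Kimura two-parameter model, d = −½ ln(1 − 2P − Q) − ¼ ln(1 − 2Q).
1 − 2P − Q = 0.756757, giving −½ ln(0.756757) = 0.139357.
1 − 2Q = 0.72973, giving −¼ ln(0.72973) = 0.078770.
d = 0.139357 + 0.078770 = 0.218127.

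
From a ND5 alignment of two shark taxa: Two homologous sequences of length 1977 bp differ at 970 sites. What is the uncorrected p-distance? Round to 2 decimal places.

0.49

p = 970/1977 = 0.490642… ≈ 0.49 (to 2 d.p.).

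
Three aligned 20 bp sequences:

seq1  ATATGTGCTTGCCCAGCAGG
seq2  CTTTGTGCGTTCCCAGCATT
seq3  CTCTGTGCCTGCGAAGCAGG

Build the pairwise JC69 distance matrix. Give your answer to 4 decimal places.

d(seq1,seq2) = 0.3831, d(seq1,seq3) = 0.3041, d(seq2,seq3) = 0.4715

seq1–seq2: 6/20 sites differ → p = 0.3, d = −0.75 ln(1 − 0.4) = 0.383119 ≈ 0.3831.
seq1–seq3: 5/20 sites differ → p = 0.25, d = −0.75 ln(1 − 0.333333) = 0.304098 ≈ 0.3041.
seq2–seq3: 7/20 sites differ → p = 0.35, d = −0.75 ln(1 − 0.466667) = 0.471457 ≈ 0.4715.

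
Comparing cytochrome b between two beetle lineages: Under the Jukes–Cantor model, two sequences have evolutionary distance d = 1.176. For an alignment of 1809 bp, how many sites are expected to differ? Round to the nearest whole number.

1074

Invert JC69: p = (3/4)(1 − e^(−4d/3)) = 0.75 × (1 − e^(-1.568)) = 0.75 × (1 − 0.208462) = 0.593654.
Expected differing sites = pL ≈ 0.593654 × 1809 = 1073.920086 ≈ 1074.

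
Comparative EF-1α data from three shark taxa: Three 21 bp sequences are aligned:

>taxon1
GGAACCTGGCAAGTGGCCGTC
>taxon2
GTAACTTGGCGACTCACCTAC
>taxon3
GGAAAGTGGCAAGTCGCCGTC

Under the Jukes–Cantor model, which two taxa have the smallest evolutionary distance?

taxon1–taxon2: 8/21 differ, p = 0.381, d = 0.532.
taxon1–taxon3: 3/21 differ, p = 0.143, d = 0.158.
taxon2–taxon3: 8/21 differ, p = 0.381, d = 0.532.
The smallest distance is between taxon1 and taxon3.

taxon1 and taxon3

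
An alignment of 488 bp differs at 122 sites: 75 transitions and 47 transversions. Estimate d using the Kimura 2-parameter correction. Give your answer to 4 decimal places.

P = 75/488 ≈ 0.153689 and Q = 47/488 ≈ 0.096311.
Under the Kimura two-parameter model, d = −½ ln(1 − 2P − Q) − ¼ ln(1 − 2Q).
1 − 2P − Q = 0.596311, giving −½ ln(0.596311) = 0.258496.
1 − 2Q = 0.807378, giving −¼ ln(0.807378) = 0.053491.
d = 0.258496 + 0.053491 = 0.311987.

0.3120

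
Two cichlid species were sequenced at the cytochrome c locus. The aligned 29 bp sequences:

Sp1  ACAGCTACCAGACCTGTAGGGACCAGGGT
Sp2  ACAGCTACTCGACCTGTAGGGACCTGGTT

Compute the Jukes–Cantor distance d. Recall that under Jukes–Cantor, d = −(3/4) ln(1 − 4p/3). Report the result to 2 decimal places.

0.15

The sequences differ at 4 of 29 sites (9, 10, 25, 28), so p = 4/29 ≈ 0.137931.
d = −(3/4) ln(1 − 4p/3) = −0.75 ln(1 − 0.183908) = −0.75 ln(0.816092)
  = −0.75 × (-0.203228) = 0.152421 substitutions/site.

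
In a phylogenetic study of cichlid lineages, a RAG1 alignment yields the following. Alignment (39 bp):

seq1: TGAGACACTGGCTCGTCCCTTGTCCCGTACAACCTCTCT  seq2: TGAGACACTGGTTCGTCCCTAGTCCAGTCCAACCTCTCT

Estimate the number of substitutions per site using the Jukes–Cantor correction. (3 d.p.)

The sequences differ at 4 of 39 sites (12, 21, 26, 29), so p = 4/39 ≈ 0.102564.
d = −(3/4) ln(1 − 4p/3) = −0.75 ln(1 − 0.136752) = −0.75 ln(0.863248)
  = −0.75 × (-0.147053) = 0.110290 substitutions/site.

0.110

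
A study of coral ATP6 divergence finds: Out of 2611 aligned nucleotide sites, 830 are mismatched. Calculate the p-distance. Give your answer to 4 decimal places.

0.3179

p = 830/2611 = 0.317885… ≈ 0.3179 (to 4 d.p.).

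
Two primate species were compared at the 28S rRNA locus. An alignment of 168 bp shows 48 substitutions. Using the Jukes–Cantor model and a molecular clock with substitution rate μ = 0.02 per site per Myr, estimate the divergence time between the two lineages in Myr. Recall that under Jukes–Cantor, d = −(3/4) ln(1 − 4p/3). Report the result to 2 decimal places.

p = 48/168 ≈ 0.285714.
d = −(3/4) ln(1 − 4p/3) = −0.75 ln(1 − 0.380952) = −0.75 ln(0.619048)
  = −0.75 × (-0.479572) = 0.359679 substitutions/site.
Under a molecular clock d = 2μt, so t = d/(2μ) = 0.359679 / (2 × 0.02) = 8.99 Myr.

8.99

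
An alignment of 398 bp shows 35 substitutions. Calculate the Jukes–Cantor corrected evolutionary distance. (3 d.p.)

0.094

p = 35/398 ≈ 0.08794.
d = −(3/4) ln(1 − 4p/3) = −0.75 ln(1 − 0.117253) = −0.75 ln(0.882747)
  = −0.75 × (-0.124717) = 0.093538 substitutions/site.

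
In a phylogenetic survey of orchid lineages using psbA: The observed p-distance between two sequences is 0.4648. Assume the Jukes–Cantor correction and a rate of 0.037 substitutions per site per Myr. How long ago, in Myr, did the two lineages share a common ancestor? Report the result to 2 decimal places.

9.80

d = −(3/4) ln(1 − 4p/3) = −0.75 ln(1 − 0.619733) = −0.75 ln(0.380267)
  = −0.75 × (-0.966882) = 0.725162 substitutions/site.
Under a molecular clock d = 2μt, so t = d/(2μ) = 0.725162 / (2 × 0.037) = 9.80 Myr.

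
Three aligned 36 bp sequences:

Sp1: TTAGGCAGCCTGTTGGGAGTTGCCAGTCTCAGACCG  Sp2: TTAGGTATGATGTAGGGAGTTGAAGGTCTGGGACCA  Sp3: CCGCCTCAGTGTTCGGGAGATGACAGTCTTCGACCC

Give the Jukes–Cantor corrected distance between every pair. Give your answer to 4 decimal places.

d(Sp1,Sp2) = 0.3924, d(Sp1,Sp3) = 0.8240, d(Sp2,Sp3) = 0.7449

Sp1–Sp2: 11/36 sites differ → p ≈ 0.305556, d = −0.75 ln(1 − 0.407408) = 0.392437 ≈ 0.3924.
Sp1–Sp3: 18/36 sites differ → p = 0.5, d = −0.75 ln(1 − 0.666667) = 0.823960 ≈ 0.8240.
Sp2–Sp3: 17/36 sites differ → p ≈ 0.472222, d = −0.75 ln(1 − 0.629629) = 0.744938 ≈ 0.7449.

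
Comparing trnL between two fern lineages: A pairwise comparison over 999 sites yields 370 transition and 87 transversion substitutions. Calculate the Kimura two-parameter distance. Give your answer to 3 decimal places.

0.927

P = 370/999 ≈ 0.37037 and Q = 87/999 ≈ 0.087087.
Under the Kimura two-parameter model, d = −½ ln(1 − 2P − Q) − ¼ ln(1 − 2Q).
1 − 2P − Q = 0.172173, giving −½ ln(0.172173) = 0.879628.
1 − 2Q = 0.825826, giving −¼ ln(0.825826) = 0.047843.
d = 0.879628 + 0.047843 = 0.927471.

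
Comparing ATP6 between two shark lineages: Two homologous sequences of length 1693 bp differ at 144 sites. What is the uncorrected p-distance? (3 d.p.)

p = 144/1693 = 0.085056… ≈ 0.085 (to 3 d.p.).

0.085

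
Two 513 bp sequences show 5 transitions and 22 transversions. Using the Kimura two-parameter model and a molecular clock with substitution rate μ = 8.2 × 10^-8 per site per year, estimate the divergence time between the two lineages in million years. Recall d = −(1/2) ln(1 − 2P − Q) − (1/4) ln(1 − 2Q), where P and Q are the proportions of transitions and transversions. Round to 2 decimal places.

0.33

P = 5/513 ≈ 0.009747 and Q = 22/513 ≈ 0.042885.
Under the Kimura two-parameter model, d = −½ ln(1 − 2P − Q) − ¼ ln(1 − 2Q).
1 − 2P − Q = 0.937621, giving −½ ln(0.937621) = 0.032205.
1 − 2Q = 0.91423, giving −¼ ln(0.91423) = 0.022418.
d = 0.032205 + 0.022418 = 0.054623.
Under a molecular clock d = 2μt, so t = d/(2μ) = 0.054623 / (2 × 8.2 × 10^-8) = 0.33 million years.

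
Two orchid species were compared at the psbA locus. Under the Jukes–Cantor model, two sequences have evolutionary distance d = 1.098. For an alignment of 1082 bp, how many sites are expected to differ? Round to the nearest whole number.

Invert JC69: p = (3/4)(1 − e^(−4d/3)) = 0.75 × (1 − e^(-1.464)) = 0.75 × (1 − 0.231309) = 0.576518.
Expected differing sites = pL ≈ 0.576518 × 1082 = 623.792476 ≈ 624.

624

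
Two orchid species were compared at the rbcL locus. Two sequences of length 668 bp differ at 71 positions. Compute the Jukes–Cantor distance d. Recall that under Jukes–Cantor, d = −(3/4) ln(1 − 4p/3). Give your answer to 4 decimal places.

p = 71/668 ≈ 0.106287.
d = −(3/4) ln(1 − 4p/3) = −0.75 ln(1 − 0.141716) = −0.75 ln(0.858284)
  = −0.75 × (-0.152820) = 0.114615 substitutions/site.

0.1146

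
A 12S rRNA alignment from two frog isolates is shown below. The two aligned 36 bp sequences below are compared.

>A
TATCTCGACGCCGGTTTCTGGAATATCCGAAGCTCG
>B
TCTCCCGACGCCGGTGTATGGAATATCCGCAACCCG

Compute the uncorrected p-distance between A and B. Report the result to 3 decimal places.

0.194

The sequences differ at 7 of 36 positions (sites 2, 5, 16, 18, 30, 32, 34).
p = 7/36 = 0.194444… ≈ 0.194 (to 3 d.p.).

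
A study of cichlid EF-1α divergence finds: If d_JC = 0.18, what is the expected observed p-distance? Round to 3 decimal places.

0.160

p = (3/4)(1 − e^(−4d/3)) = 0.75 × (1 − e^(-0.24)) = 0.75 × (1 − 0.786628) = 0.160029.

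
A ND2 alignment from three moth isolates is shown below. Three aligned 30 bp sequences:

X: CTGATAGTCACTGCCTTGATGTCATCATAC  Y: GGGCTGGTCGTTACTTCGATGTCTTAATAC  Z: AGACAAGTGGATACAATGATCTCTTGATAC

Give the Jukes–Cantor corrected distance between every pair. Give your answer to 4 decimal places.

X–Y: 11/30 sites differ → p ≈ 0.366667, d = −0.75 ln(1 − 0.488889) = 0.503376 ≈ 0.5034.
X–Z: 14/30 sites differ → p ≈ 0.466667, d = −0.75 ln(1 − 0.622223) = 0.730088 ≈ 0.7301.
Y–Z: 11/30 sites differ → p ≈ 0.366667, d = −0.75 ln(1 − 0.488889) = 0.503376 ≈ 0.5034.

d(X,Y) = 0.5034, d(X,Z) = 0.7301, d(Y,Z) = 0.5034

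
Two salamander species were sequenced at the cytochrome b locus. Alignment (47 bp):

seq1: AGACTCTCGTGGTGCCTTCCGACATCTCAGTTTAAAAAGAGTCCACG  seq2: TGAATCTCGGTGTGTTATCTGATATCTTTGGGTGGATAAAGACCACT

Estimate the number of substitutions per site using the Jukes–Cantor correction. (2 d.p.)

0.58

The sequences differ at 19 of 47 sites, so p = 19/47 ≈ 0.404255.
d = −(3/4) ln(1 − 4p/3) = −0.75 ln(1 − 0.539007) = −0.75 ln(0.460993)
  = −0.75 × (-0.774372) = 0.580779 substitutions/site.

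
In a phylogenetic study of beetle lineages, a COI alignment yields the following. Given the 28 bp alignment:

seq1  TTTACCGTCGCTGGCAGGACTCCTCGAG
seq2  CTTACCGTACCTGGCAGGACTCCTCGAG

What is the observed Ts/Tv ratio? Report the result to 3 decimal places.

Transitions are A↔G and C↔T; transversions are all other mismatches.
Transitions: 1. Transversions: 2.
R = 1/2 = 0.500.

0.500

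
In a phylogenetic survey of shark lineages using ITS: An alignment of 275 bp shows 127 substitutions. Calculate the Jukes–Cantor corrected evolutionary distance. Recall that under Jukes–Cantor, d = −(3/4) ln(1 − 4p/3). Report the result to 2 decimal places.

p = 127/275 ≈ 0.461818.
d = −(3/4) ln(1 − 4p/3) = −0.75 ln(1 − 0.615757) = −0.75 ln(0.384243)
  = −0.75 × (-0.956480) = 0.717360 substitutions/site.

0.72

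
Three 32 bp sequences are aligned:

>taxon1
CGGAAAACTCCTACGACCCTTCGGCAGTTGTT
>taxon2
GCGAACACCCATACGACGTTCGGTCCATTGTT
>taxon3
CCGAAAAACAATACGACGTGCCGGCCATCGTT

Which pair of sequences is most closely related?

taxon2 and taxon3

taxon1–taxon2: 12/32 differ, p = 0.375, d = 0.520.
taxon1–taxon3: 12/32 differ, p = 0.375, d = 0.520.
taxon2–taxon3: 8/32 differ, p = 0.250, d = 0.304.
The smallest distance is between taxon2 and taxon3.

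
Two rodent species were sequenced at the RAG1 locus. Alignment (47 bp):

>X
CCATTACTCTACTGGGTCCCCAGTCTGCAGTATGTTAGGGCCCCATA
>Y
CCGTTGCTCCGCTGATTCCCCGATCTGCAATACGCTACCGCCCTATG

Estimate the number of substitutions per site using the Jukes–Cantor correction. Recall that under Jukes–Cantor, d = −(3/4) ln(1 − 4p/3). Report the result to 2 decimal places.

0.42

The sequences differ at 15 of 47 sites, so p = 15/47 ≈ 0.319149.
d = −(3/4) ln(1 − 4p/3) = −0.75 ln(1 − 0.425532) = −0.75 ln(0.574468)
  = −0.75 × (-0.554311) = 0.415733 substitutions/site.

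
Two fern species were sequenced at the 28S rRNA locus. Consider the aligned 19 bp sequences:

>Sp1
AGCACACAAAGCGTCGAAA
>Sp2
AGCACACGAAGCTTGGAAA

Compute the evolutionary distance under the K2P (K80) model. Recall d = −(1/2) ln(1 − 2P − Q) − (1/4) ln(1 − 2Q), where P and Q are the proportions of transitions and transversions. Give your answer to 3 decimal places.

Of 19 sites, 1 differences are transitions and 2 are transversions, so P = 1/19 ≈ 0.052632 and Q = 2/19 ≈ 0.105263.
Under the Kimura two-parameter model, d = −½ ln(1 − 2P − Q) − ¼ ln(1 − 2Q).
1 − 2P − Q = 0.789473, giving −½ ln(0.789473) = 0.118195.
1 − 2Q = 0.789474, giving −¼ ln(0.789474) = 0.059097.
d = 0.118195 + 0.059097 = 0.177292.

0.177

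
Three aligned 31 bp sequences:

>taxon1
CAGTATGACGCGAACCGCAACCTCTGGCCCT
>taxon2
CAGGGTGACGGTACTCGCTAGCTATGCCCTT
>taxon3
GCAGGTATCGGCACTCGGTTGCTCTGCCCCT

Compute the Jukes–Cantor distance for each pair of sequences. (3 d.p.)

d(taxon1,taxon2) = 0.481, d(taxon1,taxon3) = 0.874, d(taxon2,taxon3) = 0.422

taxon1–taxon2: 11/31 sites differ → p ≈ 0.354839, d = −0.75 ln(1 − 0.473119) = 0.480585 ≈ 0.481.
taxon1–taxon3: 16/31 sites differ → p ≈ 0.516129, d = −0.75 ln(1 − 0.688172) = 0.873978 ≈ 0.874.
taxon2–taxon3: 10/31 sites differ → p ≈ 0.322581, d = −0.75 ln(1 − 0.430108) = 0.421731 ≈ 0.422.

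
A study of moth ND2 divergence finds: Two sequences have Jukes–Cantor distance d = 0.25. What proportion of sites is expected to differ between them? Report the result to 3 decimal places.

p = (3/4)(1 − e^(−4d/3)) = 0.75 × (1 − e^(-0.333333)) = 0.75 × (1 − 0.716532) = 0.212601.

0.213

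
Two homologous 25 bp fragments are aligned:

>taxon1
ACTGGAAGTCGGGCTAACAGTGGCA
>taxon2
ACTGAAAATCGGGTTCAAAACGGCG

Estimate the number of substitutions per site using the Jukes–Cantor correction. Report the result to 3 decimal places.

The sequences differ at 8 of 25 sites (5, 8, 14, 16, 18, 20, 21, 25), so p = 8/25 = 0.32.
d = −(3/4) ln(1 − 4p/3) = −0.75 ln(1 − 0.426667) = −0.75 ln(0.573333)
  = −0.75 × (-0.556289) = 0.417217 substitutions/site.

0.417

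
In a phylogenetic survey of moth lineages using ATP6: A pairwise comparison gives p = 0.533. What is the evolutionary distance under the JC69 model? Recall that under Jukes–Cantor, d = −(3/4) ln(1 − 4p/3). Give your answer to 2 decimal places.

0.93

d = −(3/4) ln(1 − 4p/3) = −0.75 ln(1 − 0.710667) = −0.75 ln(0.289333)
  = −0.75 × (-1.240177) = 0.930133 substitutions/site.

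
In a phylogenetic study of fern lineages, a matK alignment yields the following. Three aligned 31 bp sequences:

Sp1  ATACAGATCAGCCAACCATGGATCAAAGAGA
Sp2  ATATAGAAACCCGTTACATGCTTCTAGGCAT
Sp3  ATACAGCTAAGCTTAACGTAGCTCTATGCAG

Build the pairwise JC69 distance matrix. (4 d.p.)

Sp1–Sp2: 16/31 sites differ → p ≈ 0.516129, d = −0.75 ln(1 − 0.688172) = 0.873978 ≈ 0.8740.
Sp1–Sp3: 13/31 sites differ → p ≈ 0.419355, d = −0.75 ln(1 − 0.55914) = 0.614271 ≈ 0.6143.
Sp2–Sp3: 13/31 sites differ → p ≈ 0.419355, d = −0.75 ln(1 − 0.55914) = 0.614271 ≈ 0.6143.

d(Sp1,Sp2) = 0.8740, d(Sp1,Sp3) = 0.6143, d(Sp2,Sp3) = 0.6143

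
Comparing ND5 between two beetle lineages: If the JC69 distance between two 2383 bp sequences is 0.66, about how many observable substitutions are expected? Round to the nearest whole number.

Invert JC69: p = (3/4)(1 − e^(−4d/3)) = 0.75 × (1 − e^(-0.88)) = 0.75 × (1 − 0.414783) = 0.438913.
Expected differing sites = pL ≈ 0.438913 × 2383 = 1045.929679 ≈ 1046.

1046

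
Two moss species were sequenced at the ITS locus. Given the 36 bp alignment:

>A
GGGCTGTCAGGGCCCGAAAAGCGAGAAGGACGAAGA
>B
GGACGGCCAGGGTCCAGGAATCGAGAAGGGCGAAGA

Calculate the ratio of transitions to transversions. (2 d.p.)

3.50

Transitions are A↔G and C↔T; transversions are all other mismatches.
Transitions: 7. Transversions: 2.
R = 7/2 = 3.50.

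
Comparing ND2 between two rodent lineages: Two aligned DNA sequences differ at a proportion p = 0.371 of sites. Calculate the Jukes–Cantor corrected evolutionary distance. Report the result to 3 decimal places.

0.512

d = −(3/4) ln(1 − 4p/3) = −0.75 ln(1 − 0.494667) = −0.75 ln(0.505333)
  = −0.75 × (-0.682538) = 0.511904 substitutions/site.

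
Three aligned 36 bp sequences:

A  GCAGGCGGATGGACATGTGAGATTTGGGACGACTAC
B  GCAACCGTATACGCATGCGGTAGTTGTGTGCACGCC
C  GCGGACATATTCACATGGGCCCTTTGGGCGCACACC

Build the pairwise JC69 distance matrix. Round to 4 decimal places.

A–B: 16/36 sites differ → p ≈ 0.444444, d = −0.75 ln(1 − 0.592592) = 0.673455 ≈ 0.6735.
A–C: 15/36 sites differ → p ≈ 0.416667, d = −0.75 ln(1 − 0.555556) = 0.608198 ≈ 0.6082.
B–C: 14/36 sites differ → p ≈ 0.388889, d = −0.75 ln(1 − 0.518519) = 0.548166 ≈ 0.5482.

d(A,B) = 0.6735, d(A,C) = 0.6082, d(B,C) = 0.5482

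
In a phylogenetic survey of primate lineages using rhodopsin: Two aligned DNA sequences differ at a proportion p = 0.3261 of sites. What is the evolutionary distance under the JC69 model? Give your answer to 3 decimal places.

0.428

d = −(3/4) ln(1 − 4p/3) = −0.75 ln(1 − 0.4348) = −0.75 ln(0.5652)
  = −0.75 × (-0.570576) = 0.427932 substitutions/site.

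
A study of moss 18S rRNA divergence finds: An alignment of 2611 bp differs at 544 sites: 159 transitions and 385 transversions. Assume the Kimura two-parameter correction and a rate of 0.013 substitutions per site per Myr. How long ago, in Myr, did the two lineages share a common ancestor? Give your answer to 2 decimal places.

P = 159/2611 ≈ 0.060896 and Q = 385/2611 ≈ 0.147453.
Under the Kimura two-parameter model, d = −½ ln(1 − 2P − Q) − ¼ ln(1 − 2Q).
1 − 2P − Q = 0.730755, giving −½ ln(0.730755) = 0.156839.
1 − 2Q = 0.705094, giving −¼ ln(0.705094) = 0.087356.
d = 0.156839 + 0.087356 = 0.244195.
Under a molecular clock d = 2μt, so t = d/(2μ) = 0.244195 / (2 × 0.013) = 9.39 Myr.

9.39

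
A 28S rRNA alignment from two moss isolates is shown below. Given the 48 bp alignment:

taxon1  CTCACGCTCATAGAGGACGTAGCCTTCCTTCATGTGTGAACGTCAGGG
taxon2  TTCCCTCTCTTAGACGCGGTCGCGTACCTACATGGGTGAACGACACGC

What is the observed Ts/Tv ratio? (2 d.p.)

Transitions are A↔G and C↔T; transversions are all other mismatches.
Transitions: 1. Transversions: 14.
R = 1/14 = 0.071428… ≈ 0.07 (to 2 d.p.).

0.07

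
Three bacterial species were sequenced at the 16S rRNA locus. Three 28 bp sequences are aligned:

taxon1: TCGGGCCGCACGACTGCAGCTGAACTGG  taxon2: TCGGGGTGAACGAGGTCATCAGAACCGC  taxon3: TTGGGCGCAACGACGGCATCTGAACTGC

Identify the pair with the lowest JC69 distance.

taxon1 and taxon3

taxon1–taxon2: 10/28 differ, p = 0.357, d = 0.485.
taxon1–taxon3: 7/28 differ, p = 0.250, d = 0.304.
taxon2–taxon3: 8/28 differ, p = 0.286, d = 0.360.
The smallest distance is between taxon1 and taxon3.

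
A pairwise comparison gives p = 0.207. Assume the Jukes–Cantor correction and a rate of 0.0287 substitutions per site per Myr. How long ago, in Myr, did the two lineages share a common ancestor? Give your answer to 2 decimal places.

4.22

d = −(3/4) ln(1 − 4p/3) = −0.75 ln(1 − 0.276) = −0.75 ln(0.724)
  = −0.75 × (-0.322964) = 0.242223 substitutions/site.
Under a molecular clock d = 2μt, so t = d/(2μ) = 0.242223 / (2 × 0.0287) = 4.22 Myr.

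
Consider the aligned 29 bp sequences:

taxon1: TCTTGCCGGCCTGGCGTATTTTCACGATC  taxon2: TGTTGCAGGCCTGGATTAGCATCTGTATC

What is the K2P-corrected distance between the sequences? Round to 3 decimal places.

0.481

Of 29 sites, 1 differences are transitions and 9 are transversions, so P = 1/29 ≈ 0.034483 and Q = 9/29 ≈ 0.310345.
Under the Kimura two-parameter model, d = −½ ln(1 − 2P − Q) − ¼ ln(1 − 2Q).
1 − 2P − Q = 0.620689, giving −½ ln(0.620689) = 0.238463.
1 − 2Q = 0.37931, giving −¼ ln(0.37931) = 0.242350.
d = 0.238463 + 0.242350 = 0.480813.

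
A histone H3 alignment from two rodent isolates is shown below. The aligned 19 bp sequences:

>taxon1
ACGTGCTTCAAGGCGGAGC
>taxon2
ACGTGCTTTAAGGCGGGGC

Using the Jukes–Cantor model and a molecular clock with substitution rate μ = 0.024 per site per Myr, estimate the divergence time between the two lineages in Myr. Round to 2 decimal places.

The sequences differ at 2 of 19 sites (9, 17), so p = 2/19 ≈ 0.105263.
d = −(3/4) ln(1 − 4p/3) = −0.75 ln(1 − 0.140351) = −0.75 ln(0.859649)
  = −0.75 × (-0.151231) = 0.113423 substitutions/site.
Under a molecular clock d = 2μt, so t = d/(2μ) = 0.113423 / (2 × 0.024) = 2.36 Myr.

2.36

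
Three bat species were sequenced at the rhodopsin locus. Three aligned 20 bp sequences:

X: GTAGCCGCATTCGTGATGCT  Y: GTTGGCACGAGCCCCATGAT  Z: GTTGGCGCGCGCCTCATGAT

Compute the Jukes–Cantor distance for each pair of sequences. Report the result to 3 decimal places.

X–Y: 10/20 sites differ → p = 0.5, d = −0.75 ln(1 − 0.666667) = 0.823960 ≈ 0.824.
X–Z: 8/20 sites differ → p = 0.4, d = −0.75 ln(1 − 0.533333) = 0.571605 ≈ 0.572.
Y–Z: 3/20 sites differ → p = 0.15, d = −0.75 ln(1 − 0.2) = 0.167358 ≈ 0.167.

d(X,Y) = 0.824, d(X,Z) = 0.572, d(Y,Z) = 0.167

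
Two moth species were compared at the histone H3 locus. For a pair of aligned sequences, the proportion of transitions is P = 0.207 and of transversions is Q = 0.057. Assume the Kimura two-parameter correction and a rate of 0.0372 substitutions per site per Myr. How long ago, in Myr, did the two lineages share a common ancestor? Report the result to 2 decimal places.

4.69

Under the Kimura two-parameter model, d = −½ ln(1 − 2P − Q) − ¼ ln(1 − 2Q).
1 − 2P − Q = 0.529, giving −½ ln(0.529) = 0.318383.
1 − 2Q = 0.886, giving −¼ ln(0.886) = 0.030260.
d = 0.318383 + 0.030260 = 0.348643.
Under a molecular clock d = 2μt, so t = d/(2μ) = 0.348643 / (2 × 0.0372) = 4.69 Myr.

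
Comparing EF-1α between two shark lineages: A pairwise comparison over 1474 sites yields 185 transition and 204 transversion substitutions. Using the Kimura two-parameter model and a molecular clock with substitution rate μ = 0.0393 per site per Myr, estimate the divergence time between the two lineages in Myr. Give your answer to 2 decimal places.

P = 185/1474 ≈ 0.125509 and Q = 204/1474 ≈ 0.138399.
Under the Kimura two-parameter model, d = −½ ln(1 − 2P − Q) − ¼ ln(1 − 2Q).
1 − 2P − Q = 0.610583, giving −½ ln(0.610583) = 0.246671.
1 − 2Q = 0.723202, giving −¼ ln(0.723202) = 0.081017.
d = 0.246671 + 0.081017 = 0.327688.
Under a molecular clock d = 2μt, so t = d/(2μ) = 0.327688 / (2 × 0.0393) = 4.17 Myr.

4.17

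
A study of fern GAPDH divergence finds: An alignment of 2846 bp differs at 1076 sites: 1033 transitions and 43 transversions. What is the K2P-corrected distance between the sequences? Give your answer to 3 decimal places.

0.683

P = 1033/2846 ≈ 0.362966 and Q = 43/2846 ≈ 0.015109.
Under the Kimura two-parameter model, d = −½ ln(1 − 2P − Q) − ¼ ln(1 − 2Q).
1 − 2P − Q = 0.258959, giving −½ ln(0.258959) = 0.675543.
1 − 2Q = 0.969782, giving −¼ ln(0.969782) = 0.007671.
d = 0.675543 + 0.007671 = 0.683214.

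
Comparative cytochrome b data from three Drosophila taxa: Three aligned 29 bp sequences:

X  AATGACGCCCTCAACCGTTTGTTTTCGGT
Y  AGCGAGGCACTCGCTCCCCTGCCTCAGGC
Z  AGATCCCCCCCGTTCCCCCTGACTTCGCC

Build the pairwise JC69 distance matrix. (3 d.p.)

d(X,Y) = 0.878, d(X,Z) = 0.998, d(Y,Z) = 0.878

X–Y: 15/29 sites differ → p ≈ 0.517241, d = −0.75 ln(1 − 0.689655) = 0.877553 ≈ 0.878.
X–Z: 16/29 sites differ → p ≈ 0.551724, d = −0.75 ln(1 − 0.735632) = 0.997810 ≈ 0.998.
Y–Z: 15/29 sites differ → p ≈ 0.517241, d = −0.75 ln(1 − 0.689655) = 0.877553 ≈ 0.878.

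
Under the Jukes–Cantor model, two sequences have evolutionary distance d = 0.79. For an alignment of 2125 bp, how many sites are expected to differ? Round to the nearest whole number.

1038

Invert JC69: p = (3/4)(1 − e^(−4d/3)) = 0.75 × (1 − e^(-1.053333)) = 0.75 × (1 − 0.348773) = 0.488420.
Expected differing sites = pL ≈ 0.488420 × 2125 = 1037.8925 ≈ 1038.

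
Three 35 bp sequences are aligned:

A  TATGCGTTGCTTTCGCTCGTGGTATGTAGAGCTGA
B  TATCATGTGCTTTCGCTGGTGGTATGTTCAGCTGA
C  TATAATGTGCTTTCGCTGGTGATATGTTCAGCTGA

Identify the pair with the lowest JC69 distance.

B and C

A–B: 7/35 differ, p = 0.200, d = 0.233.
A–C: 8/35 differ, p = 0.229, d = 0.273.
B–C: 2/35 differ, p = 0.057, d = 0.059.
The smallest distance is between B and C.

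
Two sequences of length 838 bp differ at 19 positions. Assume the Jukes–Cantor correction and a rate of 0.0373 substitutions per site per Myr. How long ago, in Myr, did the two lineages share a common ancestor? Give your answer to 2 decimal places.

0.31

p = 19/838 ≈ 0.022673.
d = −(3/4) ln(1 − 4p/3) = −0.75 ln(1 − 0.030231) = −0.75 ln(0.969769)
  = −0.75 × (-0.030697) = 0.023023 substitutions/site.
Under a molecular clock d = 2μt, so t = d/(2μ) = 0.023023 / (2 × 0.0373) = 0.31 Myr.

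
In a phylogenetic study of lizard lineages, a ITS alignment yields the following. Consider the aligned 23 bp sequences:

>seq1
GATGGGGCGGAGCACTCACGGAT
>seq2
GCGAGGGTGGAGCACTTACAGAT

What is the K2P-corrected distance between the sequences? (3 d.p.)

0.333

Of 23 sites, 4 differences are transitions and 2 are transversions, so P = 4/23 ≈ 0.173913 and Q = 2/23 ≈ 0.086957.
Under the Kimura two-parameter model, d = −½ ln(1 − 2P − Q) − ¼ ln(1 − 2Q).
1 − 2P − Q = 0.565217, giving −½ ln(0.565217) = 0.285273.
1 − 2Q = 0.826086, giving −¼ ln(0.826086) = 0.047764.
d = 0.285273 + 0.047764 = 0.333037.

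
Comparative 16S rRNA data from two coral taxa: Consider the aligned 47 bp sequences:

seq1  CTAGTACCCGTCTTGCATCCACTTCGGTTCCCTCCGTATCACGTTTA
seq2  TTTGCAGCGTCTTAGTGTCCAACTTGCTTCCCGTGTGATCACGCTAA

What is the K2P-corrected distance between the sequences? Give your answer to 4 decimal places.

Of 47 sites, 10 differences are transitions and 12 are transversions, so P = 10/47 ≈ 0.212766 and Q = 12/47 ≈ 0.255319.
Under the Kimura two-parameter model, d = −½ ln(1 − 2P − Q) − ¼ ln(1 − 2Q).
1 − 2P − Q = 0.319149, giving −½ ln(0.319149) = 0.571049.
1 − 2Q = 0.489362, giving −¼ ln(0.489362) = 0.178663.
d = 0.571049 + 0.178663 = 0.749712.

0.7497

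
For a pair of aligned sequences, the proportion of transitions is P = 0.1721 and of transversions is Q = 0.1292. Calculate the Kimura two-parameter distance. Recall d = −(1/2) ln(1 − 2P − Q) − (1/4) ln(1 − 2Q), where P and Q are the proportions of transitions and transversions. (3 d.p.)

Under the Kimura two-parameter model, d = −½ ln(1 − 2P − Q) − ¼ ln(1 − 2Q).
1 − 2P − Q = 0.5266, giving −½ ln(0.5266) = 0.320657.
1 − 2Q = 0.7416, giving −¼ ln(0.7416) = 0.074736.
d = 0.320657 + 0.074736 = 0.395393.

0.395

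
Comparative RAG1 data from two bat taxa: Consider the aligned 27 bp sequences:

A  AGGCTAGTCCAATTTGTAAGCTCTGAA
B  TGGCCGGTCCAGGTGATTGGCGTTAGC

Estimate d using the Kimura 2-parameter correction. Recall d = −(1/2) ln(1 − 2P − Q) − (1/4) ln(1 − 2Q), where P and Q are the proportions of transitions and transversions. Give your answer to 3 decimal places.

0.990

Of 27 sites, 8 differences are transitions and 6 are transversions, so P = 8/27 ≈ 0.296296 and Q = 6/27 ≈ 0.222222.
Under the Kimura two-parameter model, d = −½ ln(1 − 2P − Q) − ¼ ln(1 − 2Q).
1 − 2P − Q = 0.185186, giving −½ ln(0.185186) = 0.843197.
1 − 2Q = 0.555556, giving −¼ ln(0.555556) = 0.146946.
d = 0.843197 + 0.146946 = 0.990143.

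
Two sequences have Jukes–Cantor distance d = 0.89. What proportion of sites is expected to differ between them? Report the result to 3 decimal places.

p = (3/4)(1 − e^(−4d/3)) = 0.75 × (1 − e^(-1.186667)) = 0.75 × (1 − 0.305237) = 0.521072.

0.521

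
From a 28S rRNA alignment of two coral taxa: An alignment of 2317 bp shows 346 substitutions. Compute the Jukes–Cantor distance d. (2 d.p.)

p = 346/2317 ≈ 0.149331.
d = −(3/4) ln(1 − 4p/3) = −0.75 ln(1 − 0.199108) = −0.75 ln(0.800892)
  = −0.75 × (-0.222029) = 0.166522 substitutions/site.

0.17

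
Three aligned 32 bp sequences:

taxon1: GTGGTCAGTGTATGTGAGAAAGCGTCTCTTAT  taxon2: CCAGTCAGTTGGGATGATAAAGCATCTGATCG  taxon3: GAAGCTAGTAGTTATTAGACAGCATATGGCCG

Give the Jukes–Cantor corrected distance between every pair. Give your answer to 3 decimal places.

taxon1–taxon2: 14/32 sites differ → p = 0.4375, d = −0.75 ln(1 − 0.583333) = 0.656601 ≈ 0.657.
taxon1–taxon3: 17/32 sites differ → p = 0.53125, d = −0.75 ln(1 − 0.708333) = 0.924107 ≈ 0.924.
taxon2–taxon3: 13/32 sites differ → p = 0.40625, d = −0.75 ln(1 − 0.541667) = 0.585119 ≈ 0.585.

d(taxon1,taxon2) = 0.657, d(taxon1,taxon3) = 0.924, d(taxon2,taxon3) = 0.585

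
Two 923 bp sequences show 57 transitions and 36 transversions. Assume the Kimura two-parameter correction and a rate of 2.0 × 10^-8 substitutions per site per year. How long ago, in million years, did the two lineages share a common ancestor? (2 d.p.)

2.72

P = 57/923 ≈ 0.061755 and Q = 36/923 ≈ 0.039003.
Under the Kimura two-parameter model, d = −½ ln(1 − 2P − Q) − ¼ ln(1 − 2Q).
1 − 2P − Q = 0.837487, giving −½ ln(0.837487) = 0.088675.
1 − 2Q = 0.921994, giving −¼ ln(0.921994) = 0.020304.
d = 0.088675 + 0.020304 = 0.108979.
Under a molecular clock d = 2μt, so t = d/(2μ) = 0.108979 / (2 × 2.0 × 10^-8) = 2.72 million years.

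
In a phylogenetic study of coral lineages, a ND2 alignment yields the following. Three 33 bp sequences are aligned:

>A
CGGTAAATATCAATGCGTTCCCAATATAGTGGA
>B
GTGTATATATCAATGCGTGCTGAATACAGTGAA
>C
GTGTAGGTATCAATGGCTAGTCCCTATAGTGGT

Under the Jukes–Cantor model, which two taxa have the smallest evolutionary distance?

A and B

A–B: 8/33 differ, p = 0.242, d = 0.293.
A–C: 12/33 differ, p = 0.364, d = 0.497.
B–C: 12/33 differ, p = 0.364, d = 0.497.
The smallest distance is between A and B.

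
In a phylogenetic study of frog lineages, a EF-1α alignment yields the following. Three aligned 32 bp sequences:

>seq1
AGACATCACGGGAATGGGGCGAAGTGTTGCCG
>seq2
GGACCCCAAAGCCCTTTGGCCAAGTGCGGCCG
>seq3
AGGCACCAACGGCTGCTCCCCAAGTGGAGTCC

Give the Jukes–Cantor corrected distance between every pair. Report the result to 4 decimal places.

d(seq1,seq2) = 0.5851, d(seq1,seq3) = 0.8240, d(seq2,seq3) = 0.6566

seq1–seq2: 13/32 sites differ → p = 0.40625, d = −0.75 ln(1 − 0.541667) = 0.585119 ≈ 0.5851.
seq1–seq3: 16/32 sites differ → p = 0.5, d = −0.75 ln(1 − 0.666667) = 0.823960 ≈ 0.8240.
seq2–seq3: 14/32 sites differ → p = 0.4375, d = −0.75 ln(1 − 0.583333) = 0.656601 ≈ 0.6566.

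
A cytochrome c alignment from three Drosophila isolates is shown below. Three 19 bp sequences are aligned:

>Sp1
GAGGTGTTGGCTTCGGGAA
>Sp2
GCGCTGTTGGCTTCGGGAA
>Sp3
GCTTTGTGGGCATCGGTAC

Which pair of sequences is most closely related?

Sp1 and Sp2

Sp1–Sp2: 2/19 differ, p = 0.105, d = 0.113.
Sp1–Sp3: 7/19 differ, p = 0.368, d = 0.507.
Sp2–Sp3: 6/19 differ, p = 0.316, d = 0.410.
The smallest distance is between Sp1 and Sp2.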